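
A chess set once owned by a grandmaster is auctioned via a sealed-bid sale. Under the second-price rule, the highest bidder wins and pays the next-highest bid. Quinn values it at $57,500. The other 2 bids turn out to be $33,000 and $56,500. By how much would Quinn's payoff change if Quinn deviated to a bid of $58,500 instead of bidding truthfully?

Change in payoff: $0.

The highest competing bid is $56,500.
Bidding truthfully at $57,500: Quinn has the top bid, wins, and pays the second-highest bid $56,500. Payoff = $57,500 − $56,500 = $1,000.
Bidding $58,500: Quinn has the top bid, wins, and pays the second-highest bid $56,500. Payoff = $57,500 − $56,500 = $1,000.
Change = $1,000 − $1,000 = $0.
The bid only affects whether you win, not the price — here both bids land on the same side of the top rival bid, so the deviation is payoff-neutral.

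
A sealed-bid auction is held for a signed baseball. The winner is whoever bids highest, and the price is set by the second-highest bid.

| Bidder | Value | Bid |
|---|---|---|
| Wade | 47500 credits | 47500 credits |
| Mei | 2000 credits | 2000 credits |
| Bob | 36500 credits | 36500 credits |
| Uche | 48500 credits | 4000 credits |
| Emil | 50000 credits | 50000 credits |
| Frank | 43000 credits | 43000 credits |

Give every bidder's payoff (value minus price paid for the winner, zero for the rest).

Payoffs: Wade 0 credits, Mei 0 credits, Bob 0 credits, Uche 0 credits, Emil 2500 credits, Frank 0 credits.

Ranking the bids: Emil 50000 credits; Wade 47500 credits; Frank 43000 credits; Bob 36500 credits; Uche 4000 credits; Mei 2000 credits.
Emil has the top bid and wins; the price is the second-highest bid, 47500 credits.
Emil's payoff = 50000 credits − 47500 credits = 2500 credits. All other bidders lose, so their payoff is 0.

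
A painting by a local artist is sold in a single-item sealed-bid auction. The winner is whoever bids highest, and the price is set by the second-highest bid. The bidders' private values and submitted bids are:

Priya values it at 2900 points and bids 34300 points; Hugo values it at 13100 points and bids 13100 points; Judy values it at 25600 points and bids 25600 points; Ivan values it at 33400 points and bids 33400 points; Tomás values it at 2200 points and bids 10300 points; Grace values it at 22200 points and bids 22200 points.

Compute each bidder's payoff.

Bids in descending order: Priya 34300 points, then Ivan 33400 points, then Judy 25600 points, then Grace 22200 points, then Hugo 13100 points, then Tomás 10300 points.
Priya has the top bid and wins; the price is the second-highest bid, 33400 points.
Priya's payoff = 2900 points − 33400 points = -30500 points. All other bidders lose, so their payoff is 0.

Priya -30500 points, Hugo 0 points, Judy 0 points, Ivan 0 points, Tomás 0 points, Grace 0 points.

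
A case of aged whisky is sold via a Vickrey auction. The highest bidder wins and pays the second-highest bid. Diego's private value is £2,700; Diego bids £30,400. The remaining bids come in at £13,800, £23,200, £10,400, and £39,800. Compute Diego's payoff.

Diego's payoff: £0.

Highest competing bid: £39,800.
Diego's bid £30,400 is not the highest, so Diego loses, pays nothing, and earns zero payoff.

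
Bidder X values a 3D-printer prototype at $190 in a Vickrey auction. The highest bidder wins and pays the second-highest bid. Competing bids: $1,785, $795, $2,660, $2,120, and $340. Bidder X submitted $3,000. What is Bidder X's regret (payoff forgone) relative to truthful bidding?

The highest competing bid is $2,660.
Bidding truthfully at $190: the top bid is $2,660 (a rival), so Bidder X loses. Payoff = $0.
Bidding $3,000: Bidder X has the top bid, wins, and pays the second-highest bid $2,660. Payoff = $190 − $2,660 = -$2,470.
Regret = truthful payoff − actual payoff = $0 − -$2,470 = $2,470.

Payoff forgone: $2,470.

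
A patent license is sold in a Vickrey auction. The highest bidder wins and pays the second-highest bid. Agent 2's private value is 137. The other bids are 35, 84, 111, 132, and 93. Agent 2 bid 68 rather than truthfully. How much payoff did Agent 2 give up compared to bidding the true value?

Payoff forgone: 5.

The highest competing bid is 132.
Bidding truthfully at 137: Agent 2 has the top bid, wins, and pays the second-highest bid 132. Payoff = 137 − 132 = 5.
Bidding 68: the top bid is 132 (a rival), so Agent 2 loses. Payoff = 0.
Regret = truthful payoff − actual payoff = 5 − 0 = 5.
This is the dominant-strategy logic: truthful bidding weakly beats any alternative.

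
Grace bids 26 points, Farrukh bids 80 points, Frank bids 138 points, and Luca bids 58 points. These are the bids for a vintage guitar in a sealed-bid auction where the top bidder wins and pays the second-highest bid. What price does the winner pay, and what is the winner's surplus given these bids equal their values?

Ordered from highest: Frank 138 points > Farrukh 80 points > Luca 58 points > Grace 26 points.
Frank is the highest bidder, so Frank wins.
Under the second-price rule, the price is the second-highest bid: 80 points.
Surplus = 138 points − 80 points = 58 points.

The winner pays 80 points for a surplus of 58 points.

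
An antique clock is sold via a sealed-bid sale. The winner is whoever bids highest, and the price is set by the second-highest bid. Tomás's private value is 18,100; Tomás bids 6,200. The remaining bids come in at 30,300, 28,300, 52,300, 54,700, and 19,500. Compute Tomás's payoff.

Highest competing bid: 54,700.
Tomás's bid 6,200 is not the highest, so Tomás loses, pays nothing, and earns zero payoff.

0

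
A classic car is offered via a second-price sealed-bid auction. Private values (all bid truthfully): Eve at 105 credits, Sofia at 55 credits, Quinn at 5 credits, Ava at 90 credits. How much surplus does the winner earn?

Ranking the bids: Eve 105 credits, then Ava 90 credits, then Sofia 55 credits, then Quinn 5 credits.
Eve wins with the top bid and pays the second-highest, 90 credits.
Surplus = 105 credits − 90 credits = 15 credits.

15 credits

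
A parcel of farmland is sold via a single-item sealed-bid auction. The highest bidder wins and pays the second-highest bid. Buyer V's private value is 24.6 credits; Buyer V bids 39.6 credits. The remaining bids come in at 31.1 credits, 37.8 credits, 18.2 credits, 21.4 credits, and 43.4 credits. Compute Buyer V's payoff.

Highest competing bid: 43.4 credits.
Buyer V's bid 39.6 credits is not the highest, so Buyer V loses, pays nothing, and earns zero payoff.

Payoff = 0.0 credits.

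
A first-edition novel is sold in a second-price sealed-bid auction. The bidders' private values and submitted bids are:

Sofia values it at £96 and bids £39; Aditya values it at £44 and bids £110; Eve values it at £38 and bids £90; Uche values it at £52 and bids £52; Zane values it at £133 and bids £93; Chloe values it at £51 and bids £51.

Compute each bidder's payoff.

Ordered from highest: Aditya £110, then Zane £93, then Eve £90, then Uche £52, then Chloe £51, then Sofia £39.
Aditya has the top bid and wins; the price is the second-highest bid, £93.
Aditya's payoff = £44 − £93 = -£49. All other bidders lose, so their payoff is 0.

Payoffs: Sofia £0, Aditya -£49, Eve £0, Uche £0, Zane £0, Chloe £0.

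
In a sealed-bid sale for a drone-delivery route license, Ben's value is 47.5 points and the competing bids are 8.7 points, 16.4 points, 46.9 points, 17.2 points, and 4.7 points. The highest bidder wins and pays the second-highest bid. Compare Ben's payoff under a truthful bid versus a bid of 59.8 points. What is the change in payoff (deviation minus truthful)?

The highest competing bid is 46.9 points.
Bidding truthfully at 47.5 points: Ben has the top bid, wins, and pays the second-highest bid 46.9 points. Payoff = 47.5 points − 46.9 points = 0.6 points.
Bidding 59.8 points: Ben has the top bid, wins, and pays the second-highest bid 46.9 points. Payoff = 47.5 points − 46.9 points = 0.6 points.
Change = 0.6 points − 0.6 points = 0.0 points.
The bid only affects whether you win, not the price — here both bids land on the same side of the top rival bid, so the deviation is payoff-neutral.

Change in payoff: 0.0 points.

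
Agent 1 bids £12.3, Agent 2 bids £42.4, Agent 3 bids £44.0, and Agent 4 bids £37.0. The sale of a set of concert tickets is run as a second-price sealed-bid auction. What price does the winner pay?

Ordered from highest: Agent 3 £44.0 > Agent 2 £42.4 > Agent 4 £37.0 > Agent 1 £12.3.
Agent 3 has the highest bid, so Agent 3 wins.
The second-highest bid is £42.4, so that is what Agent 3 pays.

Price paid: £42.4.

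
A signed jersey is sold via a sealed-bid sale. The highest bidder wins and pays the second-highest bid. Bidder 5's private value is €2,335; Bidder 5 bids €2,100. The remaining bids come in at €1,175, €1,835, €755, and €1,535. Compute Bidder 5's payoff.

Highest competing bid: €1,835.
Bidder 5's bid €2,100 is the highest overall, so Bidder 5 wins and pays the second-highest bid, €1,835.
Payoff = value − price = €2,335 − €1,835 = €500.

The bidder's payoff: €500.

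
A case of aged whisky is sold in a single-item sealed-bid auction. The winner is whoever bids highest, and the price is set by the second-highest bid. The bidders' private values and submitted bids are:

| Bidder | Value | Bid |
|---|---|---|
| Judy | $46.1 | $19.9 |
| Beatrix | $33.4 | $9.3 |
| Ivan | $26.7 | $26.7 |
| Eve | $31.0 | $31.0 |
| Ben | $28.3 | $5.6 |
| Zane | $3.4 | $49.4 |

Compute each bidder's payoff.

Payoffs: Judy $0.0, Beatrix $0.0, Ivan $0.0, Eve $0.0, Ben $0.0, Zane -$27.6.

Ordered from highest: Zane $49.4; Eve $31.0; Ivan $26.7; Judy $19.9; Beatrix $9.3; Ben $5.6.
Zane has the top bid and wins; the price is the second-highest bid, $31.0.
Zane's payoff = $3.4 − $31.0 = -$27.6. All other bidders lose, so their payoff is 0.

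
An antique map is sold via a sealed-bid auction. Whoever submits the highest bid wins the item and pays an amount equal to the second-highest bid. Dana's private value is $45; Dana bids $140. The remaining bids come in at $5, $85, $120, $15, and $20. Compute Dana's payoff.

-$75

Highest competing bid: $120.
Dana's bid $140 is the highest overall, so Dana wins and pays the second-highest bid, $120.
Payoff = value − price = $45 − $120 = -$75.
Overbidding won the item at a price above value — truthful bidding would have avoided this loss.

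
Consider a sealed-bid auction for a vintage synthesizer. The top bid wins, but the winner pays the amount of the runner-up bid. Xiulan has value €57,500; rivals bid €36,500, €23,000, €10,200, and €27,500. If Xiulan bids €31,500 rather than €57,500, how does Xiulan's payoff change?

Change in payoff: -€21,000.

The highest competing bid is €36,500.
Bidding truthfully at €57,500: Xiulan has the top bid, wins, and pays the second-highest bid €36,500. Payoff = €57,500 − €36,500 = €21,000.
Bidding €31,500: the top bid is €36,500 (a rival), so Xiulan loses. Payoff = €0.
Change = €0 − €21,000 = -€21,000.
This is the dominant-strategy logic: truthful bidding weakly beats any alternative.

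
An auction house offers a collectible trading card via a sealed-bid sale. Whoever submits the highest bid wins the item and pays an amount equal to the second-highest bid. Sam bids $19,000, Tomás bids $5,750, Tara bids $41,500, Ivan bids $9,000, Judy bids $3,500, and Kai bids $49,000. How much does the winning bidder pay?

Ranking the bids: Kai $49,000, then Tara $41,500, then Sam $19,000, then Ivan $9,000, then Tomás $5,750, then Judy $3,500.
Kai has the highest bid, so Kai wins.
The second-highest bid is $41,500, so that is what Kai pays.

$41,500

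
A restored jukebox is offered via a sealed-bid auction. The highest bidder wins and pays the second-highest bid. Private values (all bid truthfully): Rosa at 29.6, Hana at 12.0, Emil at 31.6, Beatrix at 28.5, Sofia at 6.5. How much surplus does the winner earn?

Ranking the bids: Emil 31.6, then Rosa 29.6, then Beatrix 28.5, then Hana 12.0, then Sofia 6.5.
Emil wins with the top bid and pays the second-highest, 29.6.
Surplus = 31.6 − 29.6 = 2.0.

Surplus = 2.0.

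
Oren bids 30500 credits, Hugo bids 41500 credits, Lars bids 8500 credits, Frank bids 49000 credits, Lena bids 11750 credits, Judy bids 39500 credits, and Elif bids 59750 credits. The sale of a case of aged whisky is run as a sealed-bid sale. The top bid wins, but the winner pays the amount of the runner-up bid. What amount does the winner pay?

Bids in descending order: Elif 59750 credits; Frank 49000 credits; Hugo 41500 credits; Judy 39500 credits; Oren 30500 credits; Lena 11750 credits; Lars 8500 credits.
Elif has the highest bid, so Elif wins.
The second-highest bid is 49000 credits, so that is what Elif pays.

The winner pays 49000 credits.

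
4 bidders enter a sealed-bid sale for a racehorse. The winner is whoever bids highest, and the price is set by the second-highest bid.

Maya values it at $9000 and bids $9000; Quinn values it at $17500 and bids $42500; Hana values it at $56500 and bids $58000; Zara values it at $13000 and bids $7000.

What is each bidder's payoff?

Payoffs: Maya $0, Quinn $0, Hana $14000, Zara $0.

Ranking the bids: Hana $58000 > Quinn $42500 > Maya $9000 > Zara $7000.
Hana has the top bid and wins; the price is the second-highest bid, $42500.
Hana's payoff = $56500 − $42500 = $14000. All other bidders lose, so their payoff is 0.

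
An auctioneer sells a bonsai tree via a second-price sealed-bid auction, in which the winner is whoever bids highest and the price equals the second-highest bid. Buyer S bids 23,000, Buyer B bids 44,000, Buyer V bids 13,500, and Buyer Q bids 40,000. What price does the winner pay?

40,000

Bids in descending order: Buyer B 44,000; Buyer Q 40,000; Buyer S 23,000; Buyer V 13,500.
Buyer B is the highest bidder, so Buyer B wins.
Under the second-price rule, the price is the second-highest bid: 40,000.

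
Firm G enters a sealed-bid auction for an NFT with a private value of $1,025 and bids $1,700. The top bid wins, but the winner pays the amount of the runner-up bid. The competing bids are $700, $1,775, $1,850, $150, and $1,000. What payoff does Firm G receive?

Highest competing bid: $1,850.
Firm G's bid $1,700 is not the highest, so Firm G loses, pays nothing, and earns zero payoff.

Payoff = $0.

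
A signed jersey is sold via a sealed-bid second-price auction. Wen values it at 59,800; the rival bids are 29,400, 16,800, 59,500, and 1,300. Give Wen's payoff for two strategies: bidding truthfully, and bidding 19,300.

Truthful: 300; alternative: 0.

The highest competing bid is 59,500.
Bidding truthfully at 59,800: Wen has the top bid, wins, and pays the second-highest bid 59,500. Payoff = 59,800 − 59,500 = 300.
Bidding 19,300: the top bid is 59,500 (a rival), so Wen loses. Payoff = 0.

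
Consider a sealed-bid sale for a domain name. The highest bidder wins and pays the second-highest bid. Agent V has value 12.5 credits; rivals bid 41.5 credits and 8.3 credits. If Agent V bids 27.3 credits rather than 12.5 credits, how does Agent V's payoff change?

The highest competing bid is 41.5 credits.
Bidding truthfully at 12.5 credits: the top bid is 41.5 credits (a rival), so Agent V loses. Payoff = 0.0 credits.
Bidding 27.3 credits: the top bid is 41.5 credits (a rival), so Agent V loses. Payoff = 0.0 credits.
Change = 0.0 credits − 0.0 credits = 0.0 credits.
The bid only affects whether you win, not the price — here both bids land on the same side of the top rival bid, so the deviation is payoff-neutral.

Change in payoff: 0.0 credits.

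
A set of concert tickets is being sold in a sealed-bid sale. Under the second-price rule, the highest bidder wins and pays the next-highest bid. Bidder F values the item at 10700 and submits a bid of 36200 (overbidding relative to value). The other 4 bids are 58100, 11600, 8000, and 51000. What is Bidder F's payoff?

Highest competing bid: 58100.
Bidder F's bid 36200 is not the highest, so Bidder F loses, pays nothing, and earns zero payoff.

Bidder F's payoff: 0.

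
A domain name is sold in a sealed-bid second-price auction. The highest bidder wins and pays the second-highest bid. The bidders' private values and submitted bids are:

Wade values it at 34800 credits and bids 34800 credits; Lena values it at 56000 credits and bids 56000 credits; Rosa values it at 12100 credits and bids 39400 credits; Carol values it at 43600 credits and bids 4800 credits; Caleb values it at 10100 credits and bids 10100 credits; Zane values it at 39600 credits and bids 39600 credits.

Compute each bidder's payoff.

Wade 0 credits, Lena 16400 credits, Rosa 0 credits, Carol 0 credits, Caleb 0 credits, Zane 0 credits.

Bids in descending order: Lena 56000 credits > Zane 39600 credits > Rosa 39400 credits > Wade 34800 credits > Caleb 10100 credits > Carol 4800 credits.
Lena has the top bid and wins; the price is the second-highest bid, 39600 credits.
Lena's payoff = 56000 credits − 39600 credits = 16400 credits. All other bidders lose, so their payoff is 0.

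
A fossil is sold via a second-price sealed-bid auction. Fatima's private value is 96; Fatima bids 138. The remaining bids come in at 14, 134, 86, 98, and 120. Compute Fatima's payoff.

Payoff = -38.

Highest competing bid: 134.
Fatima's bid 138 is the highest overall, so Fatima wins and pays the second-highest bid, 134.
Payoff = value − price = 96 − 134 = -38.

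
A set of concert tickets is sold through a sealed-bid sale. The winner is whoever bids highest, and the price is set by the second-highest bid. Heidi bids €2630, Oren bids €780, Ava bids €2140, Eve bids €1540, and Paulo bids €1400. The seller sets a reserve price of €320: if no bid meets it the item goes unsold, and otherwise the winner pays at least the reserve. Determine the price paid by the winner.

Ordered from highest: Heidi €2630; Ava €2140; Eve €1540; Paulo €1400; Oren €780.
Heidi has the highest bid, so Heidi wins.
The second-highest bid is €2140, which exceeds the reserve, so that sets the price.

€2140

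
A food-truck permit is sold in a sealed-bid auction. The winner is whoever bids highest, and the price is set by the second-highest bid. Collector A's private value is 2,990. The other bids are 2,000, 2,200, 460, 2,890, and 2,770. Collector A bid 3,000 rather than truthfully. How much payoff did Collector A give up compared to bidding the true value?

The highest competing bid is 2,890.
Bidding truthfully at 2,990: Collector A has the top bid, wins, and pays the second-highest bid 2,890. Payoff = 2,990 − 2,890 = 100.
Bidding 3,000: Collector A has the top bid, wins, and pays the second-highest bid 2,890. Payoff = 2,990 − 2,890 = 100.
Regret = truthful payoff − actual payoff = 100 − 100 = 0.

0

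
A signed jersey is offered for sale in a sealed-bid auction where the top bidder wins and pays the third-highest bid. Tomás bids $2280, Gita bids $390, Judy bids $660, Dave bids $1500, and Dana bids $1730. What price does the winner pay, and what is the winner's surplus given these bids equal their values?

Price $1500; surplus $780.

Bids in descending order: Tomás $2280, then Dana $1730, then Dave $1500, then Judy $660, then Gita $390.
Tomás is the highest bidder, so Tomás wins.
Under the third-price rule, the price is the third-highest bid: $1500.
Surplus = $2280 − $1500 = $780.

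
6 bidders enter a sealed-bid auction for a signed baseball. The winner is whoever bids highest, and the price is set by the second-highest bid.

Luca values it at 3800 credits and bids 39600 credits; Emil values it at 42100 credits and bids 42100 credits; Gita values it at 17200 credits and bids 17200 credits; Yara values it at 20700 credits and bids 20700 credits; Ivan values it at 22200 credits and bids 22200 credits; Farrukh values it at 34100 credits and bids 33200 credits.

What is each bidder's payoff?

Ranking the bids: Emil 42100 credits; Luca 39600 credits; Farrukh 33200 credits; Ivan 22200 credits; Yara 20700 credits; Gita 17200 credits.
Emil has the top bid and wins; the price is the second-highest bid, 39600 credits.
Emil's payoff = 42100 credits − 39600 credits = 2500 credits. All other bidders lose, so their payoff is 0.

Luca 0 credits, Emil 2500 credits, Gita 0 credits, Yara 0 credits, Ivan 0 credits, Farrukh 0 credits.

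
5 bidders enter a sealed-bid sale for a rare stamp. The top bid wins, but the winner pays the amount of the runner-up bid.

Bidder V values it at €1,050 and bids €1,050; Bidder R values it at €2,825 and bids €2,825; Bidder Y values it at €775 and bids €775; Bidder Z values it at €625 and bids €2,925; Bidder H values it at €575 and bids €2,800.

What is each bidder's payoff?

Payoffs: Bidder V €0, Bidder R €0, Bidder Y €0, Bidder Z -€2,200, Bidder H €0.

Sorted high to low: Bidder Z €2,925 > Bidder R €2,825 > Bidder H €2,800 > Bidder V €1,050 > Bidder Y €775.
Bidder Z has the top bid and wins; the price is the second-highest bid, €2,825.
Bidder Z's payoff = €625 − €2,825 = -€2,200. All other bidders lose, so their payoff is 0.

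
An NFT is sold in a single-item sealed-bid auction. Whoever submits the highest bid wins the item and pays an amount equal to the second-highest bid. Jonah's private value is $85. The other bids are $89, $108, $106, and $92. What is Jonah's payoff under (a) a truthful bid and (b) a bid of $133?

The highest competing bid is $108.
Bidding truthfully at $85: the top bid is $108 (a rival), so Jonah loses. Payoff = $0.
Bidding $133: Jonah has the top bid, wins, and pays the second-highest bid $108. Payoff = $85 − $108 = -$23.

(a) $0  (b) -$23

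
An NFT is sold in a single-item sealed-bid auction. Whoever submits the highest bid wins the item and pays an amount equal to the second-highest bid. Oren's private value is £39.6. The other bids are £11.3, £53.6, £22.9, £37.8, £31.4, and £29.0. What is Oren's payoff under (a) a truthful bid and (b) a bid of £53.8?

The highest competing bid is £53.6.
Bidding truthfully at £39.6: the top bid is £53.6 (a rival), so Oren loses. Payoff = £0.0.
Bidding £53.8: Oren has the top bid, wins, and pays the second-highest bid £53.6. Payoff = £39.6 − £53.6 = -£14.0.

Truthful: £0.0; alternative: -£14.0.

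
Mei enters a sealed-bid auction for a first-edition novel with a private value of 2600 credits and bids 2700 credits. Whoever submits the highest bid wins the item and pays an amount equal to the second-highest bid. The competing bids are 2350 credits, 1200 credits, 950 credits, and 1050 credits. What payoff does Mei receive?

Highest competing bid: 2350 credits.
Mei's bid 2700 credits is the highest overall, so Mei wins and pays the second-highest bid, 2350 credits.
Payoff = value − price = 2600 credits − 2350 credits = 250 credits.

250 credits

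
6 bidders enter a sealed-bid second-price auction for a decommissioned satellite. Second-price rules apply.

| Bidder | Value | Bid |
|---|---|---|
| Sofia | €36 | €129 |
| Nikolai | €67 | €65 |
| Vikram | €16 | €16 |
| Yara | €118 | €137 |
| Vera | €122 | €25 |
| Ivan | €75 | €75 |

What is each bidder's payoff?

Ordered from highest: Yara €137, then Sofia €129, then Ivan €75, then Nikolai €65, then Vera €25, then Vikram €16.
Yara has the top bid and wins; the price is the second-highest bid, €129.
Yara's payoff = €118 − €129 = -€11. All other bidders lose, so their payoff is 0.

Payoffs: Sofia €0, Nikolai €0, Vikram €0, Yara -€11, Vera €0, Ivan €0.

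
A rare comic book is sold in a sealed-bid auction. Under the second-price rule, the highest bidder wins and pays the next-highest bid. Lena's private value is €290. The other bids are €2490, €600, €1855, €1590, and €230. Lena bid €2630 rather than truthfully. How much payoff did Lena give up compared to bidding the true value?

Regret: €2200.

The highest competing bid is €2490.
Bidding truthfully at €290: the top bid is €2490 (a rival), so Lena loses. Payoff = €0.
Bidding €2630: Lena has the top bid, wins, and pays the second-highest bid €2490. Payoff = €290 − €2490 = -€2200.
Regret = truthful payoff − actual payoff = €0 − -€2200 = €2200.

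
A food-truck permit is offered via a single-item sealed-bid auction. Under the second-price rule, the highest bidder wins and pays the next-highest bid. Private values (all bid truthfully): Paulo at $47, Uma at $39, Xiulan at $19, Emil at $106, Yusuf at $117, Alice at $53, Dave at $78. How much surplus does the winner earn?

Ranking the bids: Yusuf $117, then Emil $106, then Dave $78, then Alice $53, then Paulo $47, then Uma $39, then Xiulan $19.
Yusuf wins with the top bid and pays the second-highest, $106.
Surplus = $117 − $106 = $11.

Surplus = $11.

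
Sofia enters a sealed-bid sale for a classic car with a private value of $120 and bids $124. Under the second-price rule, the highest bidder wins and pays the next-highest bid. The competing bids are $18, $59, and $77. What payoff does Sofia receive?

Highest competing bid: $77.
Sofia's bid $124 is the highest overall, so Sofia wins and pays the second-highest bid, $77.
Payoff = value − price = $120 − $77 = $43.

Payoff = $43.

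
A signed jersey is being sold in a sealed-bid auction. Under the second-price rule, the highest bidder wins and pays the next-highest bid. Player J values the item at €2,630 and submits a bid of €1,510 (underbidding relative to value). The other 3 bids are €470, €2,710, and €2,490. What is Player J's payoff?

Highest competing bid: €2,710.
Player J's bid €1,510 is not the highest, so Player J loses, pays nothing, and earns zero payoff.

€0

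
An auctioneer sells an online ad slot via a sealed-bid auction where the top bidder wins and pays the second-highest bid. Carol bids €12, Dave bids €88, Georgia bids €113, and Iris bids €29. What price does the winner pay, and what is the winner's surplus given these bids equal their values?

The winner pays €88 for a surplus of €25.

Sorted high to low: Georgia €113 > Dave €88 > Iris €29 > Carol €12.
Georgia is the highest bidder, so Georgia wins.
Under the second-price rule, the price is the second-highest bid: €88.
Surplus = €113 − €88 = €25.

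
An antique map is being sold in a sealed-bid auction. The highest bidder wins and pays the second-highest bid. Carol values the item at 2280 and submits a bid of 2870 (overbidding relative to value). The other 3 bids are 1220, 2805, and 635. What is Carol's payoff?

Highest competing bid: 2805.
Carol's bid 2870 is the highest overall, so Carol wins and pays the second-highest bid, 2805.
Payoff = value − price = 2280 − 2805 = -525.
Overbidding won the item at a price above value — truthful bidding would have avoided this loss.

Carol's payoff: -525.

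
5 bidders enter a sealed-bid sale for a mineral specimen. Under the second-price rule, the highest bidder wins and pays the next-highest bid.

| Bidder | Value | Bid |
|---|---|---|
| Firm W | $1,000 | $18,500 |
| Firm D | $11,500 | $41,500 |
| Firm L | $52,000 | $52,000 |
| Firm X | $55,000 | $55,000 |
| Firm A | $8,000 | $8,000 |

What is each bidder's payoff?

Ordered from highest: Firm X $55,000, then Firm L $52,000, then Firm D $41,500, then Firm W $18,500, then Firm A $8,000.
Firm X has the top bid and wins; the price is the second-highest bid, $52,000.
Firm X's payoff = $55,000 − $52,000 = $3,000. All other bidders lose, so their payoff is 0.

Firm W $0, Firm D $0, Firm L $0, Firm X $3,000, Firm A $0.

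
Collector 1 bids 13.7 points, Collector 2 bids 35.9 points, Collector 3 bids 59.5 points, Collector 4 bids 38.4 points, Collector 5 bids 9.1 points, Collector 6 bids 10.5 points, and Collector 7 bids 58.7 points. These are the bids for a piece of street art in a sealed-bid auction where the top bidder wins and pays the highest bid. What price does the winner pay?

Ordered from highest: Collector 3 59.5 points, then Collector 7 58.7 points, then Collector 4 38.4 points, then Collector 2 35.9 points, then Collector 1 13.7 points, then Collector 6 10.5 points, then Collector 5 9.1 points.
Collector 3 is the highest bidder, so Collector 3 wins.
Under the first-price rule, the price is the highest bid: 59.5 points.

The winner pays 59.5 points.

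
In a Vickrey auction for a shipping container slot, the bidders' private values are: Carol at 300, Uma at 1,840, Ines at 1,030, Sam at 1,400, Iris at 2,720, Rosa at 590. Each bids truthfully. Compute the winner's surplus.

Winner's surplus: 880.

Bids in descending order: Iris 2,720; Uma 1,840; Sam 1,400; Ines 1,030; Rosa 590; Carol 300.
Iris wins with the top bid and pays the second-highest, 1,840.
Surplus = 2,720 − 1,840 = 880.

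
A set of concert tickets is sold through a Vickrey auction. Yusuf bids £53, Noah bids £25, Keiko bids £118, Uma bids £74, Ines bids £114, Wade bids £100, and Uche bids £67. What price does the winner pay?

Ordered from highest: Keiko £118; Ines £114; Wade £100; Uma £74; Uche £67; Yusuf £53; Noah £25.
Keiko has the highest bid, so Keiko wins.
The second-highest bid is £114, so that is what Keiko pays.

Price paid: £114.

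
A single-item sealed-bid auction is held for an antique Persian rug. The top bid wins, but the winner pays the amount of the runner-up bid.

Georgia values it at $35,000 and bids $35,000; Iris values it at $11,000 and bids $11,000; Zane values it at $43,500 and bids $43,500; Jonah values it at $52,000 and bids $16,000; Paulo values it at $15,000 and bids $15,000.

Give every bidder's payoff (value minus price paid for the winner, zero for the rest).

Payoffs: Georgia $0, Iris $0, Zane $8,500, Jonah $0, Paulo $0.

Ranking the bids: Zane $43,500, then Georgia $35,000, then Jonah $16,000, then Paulo $15,000, then Iris $11,000.
Zane has the top bid and wins; the price is the second-highest bid, $35,000.
Zane's payoff = $43,500 − $35,000 = $8,500. All other bidders lose, so their payoff is 0.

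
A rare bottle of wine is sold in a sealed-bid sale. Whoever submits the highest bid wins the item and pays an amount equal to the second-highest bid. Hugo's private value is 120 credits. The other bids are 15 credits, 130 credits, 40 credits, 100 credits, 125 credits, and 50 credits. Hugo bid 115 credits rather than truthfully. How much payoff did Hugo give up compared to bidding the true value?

The highest competing bid is 130 credits.
Bidding truthfully at 120 credits: the top bid is 130 credits (a rival), so Hugo loses. Payoff = 0 credits.
Bidding 115 credits: the top bid is 130 credits (a rival), so Hugo loses. Payoff = 0 credits.
Regret = truthful payoff − actual payoff = 0 credits − 0 credits = 0 credits.

Payoff forgone: 0 credits.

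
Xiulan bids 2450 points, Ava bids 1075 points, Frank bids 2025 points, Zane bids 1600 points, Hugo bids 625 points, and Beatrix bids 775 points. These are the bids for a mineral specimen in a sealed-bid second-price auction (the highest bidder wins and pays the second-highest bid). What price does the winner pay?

Bids in descending order: Xiulan 2450 points > Frank 2025 points > Zane 1600 points > Ava 1075 points > Beatrix 775 points > Hugo 625 points.
Xiulan is the highest bidder, so Xiulan wins.
Under the second-price rule, the price is the second-highest bid: 2025 points.

The winner pays 2025 points.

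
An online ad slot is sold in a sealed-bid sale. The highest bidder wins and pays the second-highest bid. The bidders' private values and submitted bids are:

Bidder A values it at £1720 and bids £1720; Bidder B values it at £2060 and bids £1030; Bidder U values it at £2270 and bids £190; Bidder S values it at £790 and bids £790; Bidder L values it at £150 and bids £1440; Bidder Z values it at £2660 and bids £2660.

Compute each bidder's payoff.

Payoffs: Bidder A £0, Bidder B £0, Bidder U £0, Bidder S £0, Bidder L £0, Bidder Z £940.

Sorted high to low: Bidder Z £2660; Bidder A £1720; Bidder L £1440; Bidder B £1030; Bidder S £790; Bidder U £190.
Bidder Z has the top bid and wins; the price is the second-highest bid, £1720.
Bidder Z's payoff = £2660 − £1720 = £940. All other bidders lose, so their payoff is 0.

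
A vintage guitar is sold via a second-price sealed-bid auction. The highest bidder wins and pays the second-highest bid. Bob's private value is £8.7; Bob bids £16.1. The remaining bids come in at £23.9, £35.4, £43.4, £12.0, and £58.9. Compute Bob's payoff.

Highest competing bid: £58.9.
Bob's bid £16.1 is not the highest, so Bob loses, pays nothing, and earns zero payoff.

Payoff = £0.0.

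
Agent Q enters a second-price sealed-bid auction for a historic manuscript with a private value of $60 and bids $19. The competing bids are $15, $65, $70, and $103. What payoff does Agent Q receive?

$0

Highest competing bid: $103.
Agent Q's bid $19 is not the highest, so Agent Q loses, pays nothing, and earns zero payoff.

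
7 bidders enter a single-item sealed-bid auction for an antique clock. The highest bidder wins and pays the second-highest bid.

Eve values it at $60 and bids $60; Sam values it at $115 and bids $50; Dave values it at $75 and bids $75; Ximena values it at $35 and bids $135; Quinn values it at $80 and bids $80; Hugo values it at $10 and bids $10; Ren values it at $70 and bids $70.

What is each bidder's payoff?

Payoffs: Eve $0, Sam $0, Dave $0, Ximena -$45, Quinn $0, Hugo $0, Ren $0.

Bids in descending order: Ximena $135 > Quinn $80 > Dave $75 > Ren $70 > Eve $60 > Sam $50 > Hugo $10.
Ximena has the top bid and wins; the price is the second-highest bid, $80.
Ximena's payoff = $35 − $80 = -$45. All other bidders lose, so their payoff is 0.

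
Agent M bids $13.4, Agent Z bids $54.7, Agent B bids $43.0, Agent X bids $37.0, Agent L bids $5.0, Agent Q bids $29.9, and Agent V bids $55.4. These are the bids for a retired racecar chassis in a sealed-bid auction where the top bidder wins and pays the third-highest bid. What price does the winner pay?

Bids in descending order: Agent V $55.4 > Agent Z $54.7 > Agent B $43.0 > Agent X $37.0 > Agent Q $29.9 > Agent M $13.4 > Agent L $5.0.
Agent V is the highest bidder, so Agent V wins.
Under the third-price rule, the price is the third-highest bid: $43.0.

Price paid: $43.0.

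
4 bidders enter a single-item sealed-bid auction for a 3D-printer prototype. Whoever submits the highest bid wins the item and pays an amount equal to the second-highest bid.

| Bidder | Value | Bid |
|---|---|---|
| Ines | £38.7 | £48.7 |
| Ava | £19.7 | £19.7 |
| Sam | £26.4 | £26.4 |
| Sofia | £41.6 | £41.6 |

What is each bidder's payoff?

Ines -£2.9, Ava £0.0, Sam £0.0, Sofia £0.0.

Bids in descending order: Ines £48.7 > Sofia £41.6 > Sam £26.4 > Ava £19.7.
Ines has the top bid and wins; the price is the second-highest bid, £41.6.
Ines's payoff = £38.7 − £41.6 = -£2.9. All other bidders lose, so their payoff is 0.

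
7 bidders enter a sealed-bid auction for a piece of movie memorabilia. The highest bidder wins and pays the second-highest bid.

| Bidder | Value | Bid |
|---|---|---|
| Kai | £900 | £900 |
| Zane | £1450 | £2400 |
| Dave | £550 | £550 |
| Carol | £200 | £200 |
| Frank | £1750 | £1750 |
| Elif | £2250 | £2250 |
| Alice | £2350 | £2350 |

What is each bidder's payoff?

Ranking the bids: Zane £2400; Alice £2350; Elif £2250; Frank £1750; Kai £900; Dave £550; Carol £200.
Zane has the top bid and wins; the price is the second-highest bid, £2350.
Zane's payoff = £1450 − £2350 = -£900. All other bidders lose, so their payoff is 0.

Payoffs: Kai £0, Zane -£900, Dave £0, Carol £0, Frank £0, Elif £0, Alice £0.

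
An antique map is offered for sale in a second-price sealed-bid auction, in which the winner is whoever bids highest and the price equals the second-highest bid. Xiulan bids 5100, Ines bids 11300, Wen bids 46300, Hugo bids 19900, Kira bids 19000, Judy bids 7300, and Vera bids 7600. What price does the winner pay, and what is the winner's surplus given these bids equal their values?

Ranking the bids: Wen 46300 > Hugo 19900 > Kira 19000 > Ines 11300 > Vera 7600 > Judy 7300 > Xiulan 5100.
Wen is the highest bidder, so Wen wins.
Under the second-price rule, the price is the second-highest bid: 19900.
Surplus = 46300 − 19900 = 26400.

Price 19900; surplus 26400.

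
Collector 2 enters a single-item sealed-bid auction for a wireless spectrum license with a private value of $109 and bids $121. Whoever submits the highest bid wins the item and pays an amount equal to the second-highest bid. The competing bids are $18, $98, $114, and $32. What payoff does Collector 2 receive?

The bidder's payoff: -$5.

Highest competing bid: $114.
Collector 2's bid $121 is the highest overall, so Collector 2 wins and pays the second-highest bid, $114.
Payoff = value − price = $109 − $114 = -$5.
Overbidding won the item at a price above value — truthful bidding would have avoided this loss.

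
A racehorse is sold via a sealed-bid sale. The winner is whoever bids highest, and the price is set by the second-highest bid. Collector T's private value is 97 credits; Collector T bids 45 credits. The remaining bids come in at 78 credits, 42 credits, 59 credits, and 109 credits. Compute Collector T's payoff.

Collector T's payoff: 0 credits.

Highest competing bid: 109 credits.
Collector T's bid 45 credits is not the highest, so Collector T loses, pays nothing, and earns zero payoff.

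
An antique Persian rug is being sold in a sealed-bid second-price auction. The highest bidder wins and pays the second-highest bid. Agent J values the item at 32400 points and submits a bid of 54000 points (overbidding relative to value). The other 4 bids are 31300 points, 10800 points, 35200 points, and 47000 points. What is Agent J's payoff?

Payoff = -14600 points.

Highest competing bid: 47000 points.
Agent J's bid 54000 points is the highest overall, so Agent J wins and pays the second-highest bid, 47000 points.
Payoff = value − price = 32400 points − 47000 points = -14600 points.
Overbidding won the item at a price above value — truthful bidding would have avoided this loss.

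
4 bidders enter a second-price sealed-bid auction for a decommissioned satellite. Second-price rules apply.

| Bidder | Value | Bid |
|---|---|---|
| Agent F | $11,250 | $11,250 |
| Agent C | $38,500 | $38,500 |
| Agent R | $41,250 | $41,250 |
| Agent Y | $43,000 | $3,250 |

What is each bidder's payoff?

Bids in descending order: Agent R $41,250; Agent C $38,500; Agent F $11,250; Agent Y $3,250.
Agent R has the top bid and wins; the price is the second-highest bid, $38,500.
Agent R's payoff = $41,250 − $38,500 = $2,750. All other bidders lose, so their payoff is 0.

Agent F $0, Agent C $0, Agent R $2,750, Agent Y $0.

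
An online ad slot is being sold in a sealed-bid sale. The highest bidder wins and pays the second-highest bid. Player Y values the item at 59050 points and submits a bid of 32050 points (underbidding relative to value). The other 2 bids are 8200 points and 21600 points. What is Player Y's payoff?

Highest competing bid: 21600 points.
Player Y's bid 32050 points is the highest overall, so Player Y wins and pays the second-highest bid, 21600 points.
Payoff = value − price = 59050 points − 21600 points = 37450 points.

Payoff = 37450 points.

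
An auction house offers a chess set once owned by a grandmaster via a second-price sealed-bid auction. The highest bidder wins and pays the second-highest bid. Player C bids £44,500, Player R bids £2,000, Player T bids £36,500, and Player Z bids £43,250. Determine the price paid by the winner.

£43,250

Ranking the bids: Player C £44,500, then Player Z £43,250, then Player T £36,500, then Player R £2,000.
Player C has the highest bid, so Player C wins.
The second-highest bid is £43,250, so that is what Player C pays.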